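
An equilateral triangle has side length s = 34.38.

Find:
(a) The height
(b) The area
(a) The height splits the triangle into two 30-60-90 halves: h = s·√3/2 = 34.38·1.73205/2 ≈ 59.5479/2 ≈ 29.774
(b) Area = (√3/4)·s² = (√3/4)·34.38² = (√3/4)·1181.9844 ≈ 0.433013·1181.9844 ≈ 511.814

Height = 29.77, Area = 511.8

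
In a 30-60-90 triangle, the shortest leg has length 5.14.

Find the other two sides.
In a 30-60-90 triangle the sides are in ratio 1 : √3 : 2 (short leg : long leg : hypotenuse).
Long leg = 5.14·√3 ≈ 5.14·1.73205 ≈ 8.90274
Hypotenuse = 2·5.14 = 10.28

Long leg = 5.14√3 = 8.903, Hypotenuse = 10.28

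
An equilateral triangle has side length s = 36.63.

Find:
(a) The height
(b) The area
(a) The height splits the triangle into two 30-60-90 halves: h = s·√3/2 = 36.63·1.73205/2 ≈ 63.445/2 ≈ 31.7225
(b) Area = (√3/4)·s² = (√3/4)·36.63² = (√3/4)·1341.7569 ≈ 0.433013·1341.7569 ≈ 580.998

Height = 31.72, Area = 581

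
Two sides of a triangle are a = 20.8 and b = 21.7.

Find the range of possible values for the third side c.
Triangle inequality: |a − b| < c < a + b
|a − b| = |20.8 − 21.7| = 0.9
a + b = 20.8 + 21.7 = 42.5

0.9 < c < 42.5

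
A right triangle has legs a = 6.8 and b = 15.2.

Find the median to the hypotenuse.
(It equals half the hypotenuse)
Hypotenuse c = √(a² + b²) = √(46.24 + 231.04) = √277.28 ≈ 16.6517
Median to hypotenuse = c/2 ≈ 16.6517/2 ≈ 8.32586

Median = 8.326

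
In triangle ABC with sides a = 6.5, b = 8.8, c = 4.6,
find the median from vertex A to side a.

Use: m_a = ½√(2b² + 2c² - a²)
m_a = ½√(2·8.8² + 2·4.6² − 6.5²) = ½√(2·77.44 + 2·21.16 − 42.25) = ½√(154.88 + 42.32 − 42.25) = ½√154.95
√154.95 ≈ 12.4479, so m_a ≈ 6.22395

m_a = 6.224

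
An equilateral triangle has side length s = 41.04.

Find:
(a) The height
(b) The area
(a) The height splits the triangle into two 30-60-90 halves: h = s·√3/2 = 41.04·1.73205/2 ≈ 71.0834/2 ≈ 35.5417
(b) Area = (√3/4)·s² = (√3/4)·41.04² = (√3/4)·1684.2816 ≈ 0.433013·1684.2816 ≈ 729.315

Height = 35.54, Area = 729.3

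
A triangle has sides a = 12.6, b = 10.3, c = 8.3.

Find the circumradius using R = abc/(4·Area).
First find the area with Heron's formula.
s = (12.6 + 10.3 + 8.3)/2 = 15.6
Area = √(s(s−a)(s−b)(s−c)) = √(15.6·3·5.3·7.3) ≈ √1810.69 ≈ 42.5522
abc = 12.6·10.3·8.3 = 1077.174
R = abc/(4·Area) ≈ 1077.174/(4·42.5522) = 1077.174/170.209 ≈ 6.32854

R = 6.329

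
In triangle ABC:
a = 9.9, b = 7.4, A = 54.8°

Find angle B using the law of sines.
a/sin(A) = b/sin(B)  ⇒  sin(B) = b·sin(A)/a = 7.4·sin(54.8°)/9.9
sin(54.8°) ≈ 0.817145
sin(B) ≈ 7.4·0.817145/9.9 ≈ 6.04687/9.9 ≈ 0.610795
B = arcsin(0.610795) ≈ 37.647°
(Since b ≤ a we need B ≤ A, so the obtuse alternative 180° − 37.647° ≈ 142.353° is rejected.)

B = 37.65°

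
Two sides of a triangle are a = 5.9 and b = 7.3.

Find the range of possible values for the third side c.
Triangle inequality: |a − b| < c < a + b
|a − b| = |5.9 − 7.3| = 1.4
a + b = 5.9 + 7.3 = 13.2

1.4 < c < 13.2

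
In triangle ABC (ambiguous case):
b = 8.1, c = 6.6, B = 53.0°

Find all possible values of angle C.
b/sin(B) = c/sin(C)  ⇒  sin(C) = c·sin(B)/b = 6.6·sin(53.0°)/8.1
sin(53.0°) ≈ 0.798636
sin(C) ≈ 6.6·0.798636/8.1 ≈ 5.27099/8.1 ≈ 0.65074
Candidate 1: C₁ = arcsin(0.65074) ≈ 40.5974°  →  A = 180° − 53.0° − 40.5974° ≈ 86.4026° > 0, valid
Candidate 2: C₂ = 180° − C₁ ≈ 139.403°  →  A = 180° − 53.0° − 139.403° ≈ -12.4026° ≤ 0, not a valid triangle

C = 40.6° (one solution)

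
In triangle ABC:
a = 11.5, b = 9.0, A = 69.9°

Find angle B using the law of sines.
a/sin(A) = b/sin(B)  ⇒  sin(B) = b·sin(A)/a = 9.0·sin(69.9°)/11.5
sin(69.9°) ≈ 0.939094
sin(B) ≈ 9.0·0.939094/11.5 ≈ 8.45185/11.5 ≈ 0.734943
B = arcsin(0.734943) ≈ 47.3024°
(Since b ≤ a we need B ≤ A, so the obtuse alternative 180° − 47.3024° ≈ 132.698° is rejected.)

B = 47.3°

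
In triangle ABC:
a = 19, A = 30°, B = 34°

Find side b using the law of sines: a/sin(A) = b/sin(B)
a/sin(A) = b/sin(B)  ⇒  b = a·sin(B)/sin(A) = 19·sin(34°)/sin(30°)
sin(34°) ≈ 0.559193, sin(30°) ≈ 0.5
b ≈ 19·0.559193/0.5 ≈ 10.6247/0.5 ≈ 21.2493

b = 21.25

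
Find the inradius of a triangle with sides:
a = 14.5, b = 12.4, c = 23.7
r = Area/s where s is the semi-perimeter.
s = (14.5 + 12.4 + 23.7)/2 = 50.6/2 = 25.3
Area = √(s(s−a)(s−b)(s−c)) = √(25.3·10.8·12.9·1.6) ≈ √5639.67 ≈ 75.0978
r ≈ 75.0978/25.3 ≈ 2.96829

r = 2.968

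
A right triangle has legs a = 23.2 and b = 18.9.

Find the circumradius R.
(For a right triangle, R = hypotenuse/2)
Hypotenuse c = √(a² + b²) = √(538.24 + 357.21) = √895.45 ≈ 29.9241
R = c/2 ≈ 29.9241/2 ≈ 14.962

R = 14.96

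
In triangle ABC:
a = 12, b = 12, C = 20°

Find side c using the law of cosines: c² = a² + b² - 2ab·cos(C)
c² = 12² + 12² − 2·12·12·cos(20°)
cos(20°) ≈ 0.939693
c² ≈ 144 + 144 − 288·(0.939693) ≈ 288 − 270.631 ≈ 17.3685
c ≈ √17.3685 ≈ 4.16756

c = 4.168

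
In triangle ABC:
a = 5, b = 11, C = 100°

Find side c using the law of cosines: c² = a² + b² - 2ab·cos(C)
c² = 5² + 11² − 2·5·11·cos(100°)
cos(100°) ≈ -0.173648
c² ≈ 25 + 121 − 110·(-0.173648) ≈ 146 + 19.1013 ≈ 165.101
c ≈ √165.101 ≈ 12.8492

c = 12.85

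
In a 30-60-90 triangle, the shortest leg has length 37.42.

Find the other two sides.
In a 30-60-90 triangle the sides are in ratio 1 : √3 : 2 (short leg : long leg : hypotenuse).
Long leg = 37.42·√3 ≈ 37.42·1.73205 ≈ 64.8133
Hypotenuse = 2·37.42 = 74.84

Long leg = 37.42√3 = 64.81, Hypotenuse = 74.84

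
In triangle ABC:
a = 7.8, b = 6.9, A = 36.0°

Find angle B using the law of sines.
a/sin(A) = b/sin(B)  ⇒  sin(B) = b·sin(A)/a = 6.9·sin(36.0°)/7.8
sin(36.0°) ≈ 0.587785
sin(B) ≈ 6.9·0.587785/7.8 ≈ 4.05572/7.8 ≈ 0.519964
B = arcsin(0.519964) ≈ 31.3298°
(Since b ≤ a we need B ≤ A, so the obtuse alternative 180° − 31.3298° ≈ 148.67° is rejected.)

B = 31.33°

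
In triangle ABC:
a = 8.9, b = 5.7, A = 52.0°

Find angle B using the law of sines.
a/sin(A) = b/sin(B)  ⇒  sin(B) = b·sin(A)/a = 5.7·sin(52.0°)/8.9
sin(52.0°) ≈ 0.788011
sin(B) ≈ 5.7·0.788011/8.9 ≈ 4.49166/8.9 ≈ 0.504681
B = arcsin(0.504681) ≈ 30.3102°
(Since b ≤ a we need B ≤ A, so the obtuse alternative 180° − 30.3102° ≈ 149.69° is rejected.)

B = 30.31°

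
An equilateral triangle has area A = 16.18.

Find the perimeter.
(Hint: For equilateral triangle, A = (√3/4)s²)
A = (√3/4)s²  ⇒  s² = 4A/√3 = 4·16.18/√3 = 64.72/1.73205 ≈ 37.3661
s ≈ √37.3661 ≈ 6.11278
Perimeter = 3s ≈ 3·6.11278 ≈ 18.3383

Perimeter = 18.34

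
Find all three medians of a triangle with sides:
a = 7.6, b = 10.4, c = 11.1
Median formula: m_a = ½√(2b² + 2c² − a²) (and cyclically). a² = 57.76, b² = 108.16, c² = 123.21.
m_a = ½√(2·108.16 + 2·123.21 − 57.76) = ½√404.98 ≈ ½·20.1241 ≈ 10.0621
m_b = ½√(2·57.76 + 2·123.21 − 108.16) = ½√253.78 ≈ ½·15.9305 ≈ 7.96524
m_c = ½√(2·57.76 + 2·108.16 − 123.21) = ½√208.63 ≈ ½·14.444 ≈ 7.22201

m_a = 10.06, m_b = 7.965, m_c = 7.222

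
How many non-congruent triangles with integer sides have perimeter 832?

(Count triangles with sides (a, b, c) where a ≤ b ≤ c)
Let a ≤ b ≤ c with a + b + c = 832. The only binding inequality is a + b > c, i.e. 832 − c > c, so c < 832/2; and c ≥ 832/3 since c is the largest side.
So 278 ≤ c ≤ 415. For each c, b runs from ⌈(832 − c)/2⌉ up to c (then a = 832 − b − c satisfies 1 ≤ a ≤ b automatically), giving c − ⌈(832 − c)/2⌉ + 1 choices.
Summing over c: 2 + 3 + 5 + 6 + … + 206 + 207  (138 terms, c = 278, …, 415) = 14421
Check (closed form: nearest integer to p²/48 for even p, (p+3)²/48 for odd p): 832²/48 = 692224/48 ≈ 14421.33 → 14421

14421 triangles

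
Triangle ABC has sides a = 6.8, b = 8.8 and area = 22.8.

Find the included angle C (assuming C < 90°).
Area = ½·a·b·sin(C)  ⇒  sin(C) = 2·Area/(a·b) = 2·22.8/(6.8·8.8) = 45.6/59.84 ≈ 0.762032
C = arcsin(0.762032) ≈ 49.6437° (taking the acute solution since C < 90°)

C = 49.64°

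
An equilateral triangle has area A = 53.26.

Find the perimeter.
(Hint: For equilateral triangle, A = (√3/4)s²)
A = (√3/4)s²  ⇒  s² = 4A/√3 = 4·53.26/√3 = 213.04/1.73205 ≈ 122.999
s ≈ √122.999 ≈ 11.0905
Perimeter = 3s ≈ 3·11.0905 ≈ 33.2714

Perimeter = 33.27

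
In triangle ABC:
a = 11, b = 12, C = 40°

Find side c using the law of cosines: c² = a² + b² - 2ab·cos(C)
c² = 11² + 12² − 2·11·12·cos(40°)
cos(40°) ≈ 0.766044
c² ≈ 121 + 144 − 264·(0.766044) ≈ 265 − 202.236 ≈ 62.7643
c ≈ √62.7643 ≈ 7.92239

c = 7.922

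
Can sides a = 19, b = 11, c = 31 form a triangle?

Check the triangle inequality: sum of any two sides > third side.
a + b vs c: 19 + 11 = 30 ≤ 31  ✗
a + c vs b: 19 + 31 = 50 > 11  ✓
b + c vs a: 11 + 31 = 42 > 19  ✓

No: 19 + 11 = 30 is not > 31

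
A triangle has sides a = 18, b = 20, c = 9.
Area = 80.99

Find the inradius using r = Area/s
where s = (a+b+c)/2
s = (18 + 20 + 9)/2 = 47/2 = 23.5
r = Area/s = 80.99/23.5 ≈ 3.44638

r = 3.446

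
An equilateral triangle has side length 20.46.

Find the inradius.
r = Area/s with s the semi-perimeter.
Area = (√3/4)·20.46² = (√3/4)·418.6116 ≈ 0.433013·418.6116 ≈ 181.264
s = 3·20.46/2 = 30.69
r ≈ 181.264/30.69 ≈ 5.90629
(Equivalently r = side/(2√3) = 20.46/3.4641 ≈ 5.90629.)

r = 5.906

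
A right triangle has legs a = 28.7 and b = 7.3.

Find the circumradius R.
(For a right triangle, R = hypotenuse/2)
Hypotenuse c = √(a² + b²) = √(823.69 + 53.29) = √876.98 ≈ 29.6138
R = c/2 ≈ 29.6138/2 ≈ 14.8069

R = 14.81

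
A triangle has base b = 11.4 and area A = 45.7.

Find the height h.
A = ½·b·h  ⇒  h = 2A/b = 2·45.7/11.4 = 91.4/11.4 ≈ 8.01754

h = 8.018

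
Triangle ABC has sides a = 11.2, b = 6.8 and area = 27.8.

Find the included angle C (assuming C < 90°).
Area = ½·a·b·sin(C)  ⇒  sin(C) = 2·Area/(a·b) = 2·27.8/(11.2·6.8) = 55.6/76.16 ≈ 0.730042
C = arcsin(0.730042) ≈ 46.8899° (taking the acute solution since C < 90°)

C = 46.89°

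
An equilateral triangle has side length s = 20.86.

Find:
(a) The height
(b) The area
(a) The height splits the triangle into two 30-60-90 halves: h = s·√3/2 = 20.86·1.73205/2 ≈ 36.1306/2 ≈ 18.0653
(b) Area = (√3/4)·s² = (√3/4)·20.86² = (√3/4)·435.1396 ≈ 0.433013·435.1396 ≈ 188.421

Height = 18.07, Area = 188.4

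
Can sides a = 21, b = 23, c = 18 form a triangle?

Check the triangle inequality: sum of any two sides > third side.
a + b vs c: 21 + 23 = 44 > 18  ✓
a + c vs b: 21 + 18 = 39 > 23  ✓
b + c vs a: 23 + 18 = 41 > 21  ✓

Yes, triangle inequality satisfied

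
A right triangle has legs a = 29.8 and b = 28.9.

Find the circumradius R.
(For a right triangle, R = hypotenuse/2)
Hypotenuse c = √(a² + b²) = √(888.04 + 835.21) = √1723.25 ≈ 41.512
R = c/2 ≈ 41.512/2 ≈ 20.756

R = 20.76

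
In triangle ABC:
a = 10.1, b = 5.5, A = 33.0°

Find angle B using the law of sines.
a/sin(A) = b/sin(B)  ⇒  sin(B) = b·sin(A)/a = 5.5·sin(33.0°)/10.1
sin(33.0°) ≈ 0.544639
sin(B) ≈ 5.5·0.544639/10.1 ≈ 2.99551/10.1 ≈ 0.296586
B = arcsin(0.296586) ≈ 17.2526°
(Since b ≤ a we need B ≤ A, so the obtuse alternative 180° − 17.2526° ≈ 162.747° is rejected.)

B = 17.25°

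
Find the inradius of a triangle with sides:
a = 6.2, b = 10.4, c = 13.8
r = Area/s where s is the semi-perimeter.
s = (6.2 + 10.4 + 13.8)/2 = 30.4/2 = 15.2
Area = √(s(s−a)(s−b)(s−c)) = √(15.2·9·4.8·1.4) ≈ √919.296 ≈ 30.3199
r ≈ 30.3199/15.2 ≈ 1.99473

r = 1.995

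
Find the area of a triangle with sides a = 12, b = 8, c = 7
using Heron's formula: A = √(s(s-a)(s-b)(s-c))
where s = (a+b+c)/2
s = (12 + 8 + 7)/2 = 27/2 = 13.5
s − a = 1.5, s − b = 5.5, s − c = 6.5
s(s−a)(s−b)(s−c) = 13.5·1.5·5.5·6.5 = 723.9375
Area = √723.9375 ≈ 26.9061

s = 13.5, Area = 26.91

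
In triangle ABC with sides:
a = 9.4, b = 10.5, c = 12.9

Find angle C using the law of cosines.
c² = a² + b² − 2ab·cos(C)  ⇒  cos(C) = (a² + b² − c²)/(2ab)
cos(C) = (9.4² + 10.5² − 12.9²)/(2·9.4·10.5) = (88.36 + 110.25 − 166.41)/197.4 = 32.2/197.4 ≈ 0.163121
C = arccos(0.163121) ≈ 80.6119°

C = 80.61°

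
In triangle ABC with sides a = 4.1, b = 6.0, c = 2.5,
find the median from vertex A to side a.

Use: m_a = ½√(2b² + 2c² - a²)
m_a = ½√(2·6.0² + 2·2.5² − 4.1²) = ½√(2·36 + 2·6.25 − 16.81) = ½√(72 + 12.5 − 16.81) = ½√67.69
√67.69 ≈ 8.22739, so m_a ≈ 4.1137

m_a = 4.114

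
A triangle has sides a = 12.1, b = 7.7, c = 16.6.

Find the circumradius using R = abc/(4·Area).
First find the area with Heron's formula.
s = (12.1 + 7.7 + 16.6)/2 = 18.2
Area = √(s(s−a)(s−b)(s−c)) = √(18.2·6.1·10.5·1.6) ≈ √1865.14 ≈ 43.1872
abc = 12.1·7.7·16.6 = 1546.622
R = abc/(4·Area) ≈ 1546.622/(4·43.1872) = 1546.622/172.749 ≈ 8.95301

R = 8.953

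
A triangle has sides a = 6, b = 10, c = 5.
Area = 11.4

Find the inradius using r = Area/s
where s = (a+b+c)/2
s = (6 + 10 + 5)/2 = 21/2 = 10.5
r = Area/s = 11.4/10.5 ≈ 1.08571

r = 1.086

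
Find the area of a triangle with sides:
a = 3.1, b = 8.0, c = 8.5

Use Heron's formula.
s = (3.1 + 8.0 + 8.5)/2 = 19.6/2 = 9.8
s − a = 6.7, s − b = 1.8, s − c = 1.3
s(s−a)(s−b)(s−c) = 9.8·6.7·1.8·1.3 ≈ 153.644
Area = √153.644 ≈ 12.3953

Area = 12.4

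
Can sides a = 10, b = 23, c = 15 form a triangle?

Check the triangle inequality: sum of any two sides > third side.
a + b vs c: 10 + 23 = 33 > 15  ✓
a + c vs b: 10 + 15 = 25 > 23  ✓
b + c vs a: 23 + 15 = 38 > 10  ✓

Yes, triangle inequality satisfied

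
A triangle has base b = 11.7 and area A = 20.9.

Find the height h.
A = ½·b·h  ⇒  h = 2A/b = 2·20.9/11.7 = 41.8/11.7 ≈ 3.57265

h = 3.573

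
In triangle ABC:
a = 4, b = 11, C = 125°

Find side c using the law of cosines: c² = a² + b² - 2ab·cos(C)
c² = 4² + 11² − 2·4·11·cos(125°)
cos(125°) ≈ -0.573576
c² ≈ 16 + 121 − 88·(-0.573576) ≈ 137 + 50.4747 ≈ 187.475
c ≈ √187.475 ≈ 13.6921

c = 13.69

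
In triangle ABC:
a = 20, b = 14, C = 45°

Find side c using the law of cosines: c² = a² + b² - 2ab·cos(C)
c² = 20² + 14² − 2·20·14·cos(45°)
cos(45°) ≈ 0.707107
c² ≈ 400 + 196 − 560·(0.707107) ≈ 596 − 395.98 ≈ 200.02
c ≈ √200.02 ≈ 14.1428

c = 14.14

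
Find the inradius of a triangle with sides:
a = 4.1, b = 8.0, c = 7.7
r = Area/s where s is the semi-perimeter.
s = (4.1 + 8.0 + 7.7)/2 = 19.8/2 = 9.9
Area = √(s(s−a)(s−b)(s−c)) = √(9.9·5.8·1.9·2.2) ≈ √240.016 ≈ 15.4924
r ≈ 15.4924/9.9 ≈ 1.56489

r = 1.565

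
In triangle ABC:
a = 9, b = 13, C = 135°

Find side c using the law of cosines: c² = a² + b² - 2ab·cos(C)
c² = 9² + 13² − 2·9·13·cos(135°)
cos(135°) ≈ -0.707107
c² ≈ 81 + 169 − 234·(-0.707107) ≈ 250 + 165.463 ≈ 415.463
c ≈ √415.463 ≈ 20.3829

c = 20.38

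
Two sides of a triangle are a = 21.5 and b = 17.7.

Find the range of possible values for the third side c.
Triangle inequality: |a − b| < c < a + b
|a − b| = |21.5 − 17.7| = 3.8
a + b = 21.5 + 17.7 = 39.2

3.8 < c < 39.2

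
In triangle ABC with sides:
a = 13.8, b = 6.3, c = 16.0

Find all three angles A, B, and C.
Law of cosines for each angle (a² = 190.44, b² = 39.69, c² = 256):
cos(A) = (b² + c² − a²)/(2bc) = (39.69 + 256 − 190.44)/(2·6.3·16.0) = 105.25/201.6 ≈ 0.522073  ⇒  A ≈ 58.5286°
cos(B) = (a² + c² − b²)/(2ac) = (190.44 + 256 − 39.69)/(2·13.8·16.0) = 406.75/441.6 ≈ 0.921082  ⇒  B ≈ 22.9152°
cos(C) = (a² + b² − c²)/(2ab) = (190.44 + 39.69 − 256)/(2·13.8·6.3) = -25.87/173.88 ≈ -0.148781  ⇒  C ≈ 98.5563°
Check: A + B + C ≈ 180°

A = 58.53°, B = 22.92°, C = 98.56°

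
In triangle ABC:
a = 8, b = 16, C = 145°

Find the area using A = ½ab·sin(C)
A = ½·a·b·sin(C) = ½·8·16·sin(145°)
sin(145°) ≈ 0.573576
A ≈ ½·128·0.573576 = 64·0.573576 ≈ 36.7089

Area = 36.71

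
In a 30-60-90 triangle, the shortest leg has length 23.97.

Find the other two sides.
In a 30-60-90 triangle the sides are in ratio 1 : √3 : 2 (short leg : long leg : hypotenuse).
Long leg = 23.97·√3 ≈ 23.97·1.73205 ≈ 41.5173
Hypotenuse = 2·23.97 = 47.94

Long leg = 23.97√3 = 41.52, Hypotenuse = 47.94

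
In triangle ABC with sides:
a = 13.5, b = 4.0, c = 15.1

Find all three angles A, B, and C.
Law of cosines for each angle (a² = 182.25, b² = 16, c² = 228.01):
cos(A) = (b² + c² − a²)/(2bc) = (16 + 228.01 − 182.25)/(2·4.0·15.1) = 61.76/120.8 ≈ 0.511258  ⇒  A ≈ 59.2523°
cos(B) = (a² + c² − b²)/(2ac) = (182.25 + 228.01 − 16)/(2·13.5·15.1) = 394.26/407.7 ≈ 0.967035  ⇒  B ≈ 14.7526°
cos(C) = (a² + b² − c²)/(2ab) = (182.25 + 16 − 228.01)/(2·13.5·4.0) = -29.76/108 ≈ -0.275556  ⇒  C ≈ 105.995°
Check: A + B + C ≈ 180°

A = 59.25°, B = 14.75°, C = 106°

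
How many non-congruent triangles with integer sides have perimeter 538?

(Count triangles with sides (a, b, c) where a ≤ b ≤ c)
Let a ≤ b ≤ c with a + b + c = 538. The only binding inequality is a + b > c, i.e. 538 − c > c, so c < 538/2; and c ≥ 538/3 since c is the largest side.
So 180 ≤ c ≤ 268. For each c, b runs from ⌈(538 − c)/2⌉ up to c (then a = 538 − b − c satisfies 1 ≤ a ≤ b automatically), giving c − ⌈(538 − c)/2⌉ + 1 choices.
Summing over c: 2 + 3 + 5 + 6 + … + 132 + 134  (89 terms, c = 180, …, 268) = 6030
Check (closed form: nearest integer to p²/48 for even p, (p+3)²/48 for odd p): 538²/48 = 289444/48 ≈ 6030.08 → 6030

6030 triangles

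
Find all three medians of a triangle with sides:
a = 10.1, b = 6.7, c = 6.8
Median formula: m_a = ½√(2b² + 2c² − a²) (and cyclically). a² = 102.01, b² = 44.89, c² = 46.24.
m_a = ½√(2·44.89 + 2·46.24 − 102.01) = ½√80.25 ≈ ½·8.95824 ≈ 4.47912
m_b = ½√(2·102.01 + 2·46.24 − 44.89) = ½√251.61 ≈ ½·15.8622 ≈ 7.93111
m_c = ½√(2·102.01 + 2·44.89 − 46.24) = ½√247.56 ≈ ½·15.734 ≈ 7.86702

m_a = 4.479, m_b = 7.931, m_c = 7.867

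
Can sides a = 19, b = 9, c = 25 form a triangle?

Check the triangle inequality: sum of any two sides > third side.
a + b vs c: 19 + 9 = 28 > 25  ✓
a + c vs b: 19 + 25 = 44 > 9  ✓
b + c vs a: 9 + 25 = 34 > 19  ✓

Yes, triangle inequality satisfied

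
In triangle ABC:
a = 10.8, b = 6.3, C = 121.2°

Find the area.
Two sides and the included angle (SAS): A = ½·a·b·sin(C) = ½·10.8·6.3·sin(121.2°)
sin(121.2°) ≈ 0.855364
A ≈ ½·68.04·0.855364 = 34.02·0.855364 ≈ 29.0995

Area = 29.1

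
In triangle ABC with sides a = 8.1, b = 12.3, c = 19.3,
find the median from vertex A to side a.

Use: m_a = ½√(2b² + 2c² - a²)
m_a = ½√(2·12.3² + 2·19.3² − 8.1²) = ½√(2·151.29 + 2·372.49 − 65.61) = ½√(302.58 + 744.98 − 65.61) = ½√981.95
√981.95 ≈ 31.3361, so m_a ≈ 15.668

m_a = 15.67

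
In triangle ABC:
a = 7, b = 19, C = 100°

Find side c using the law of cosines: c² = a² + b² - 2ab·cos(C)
c² = 7² + 19² − 2·7·19·cos(100°)
cos(100°) ≈ -0.173648
c² ≈ 49 + 361 − 266·(-0.173648) ≈ 410 + 46.1904 ≈ 456.19
c ≈ √456.19 ≈ 21.3586

c = 21.36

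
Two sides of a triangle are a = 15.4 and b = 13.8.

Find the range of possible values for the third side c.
Triangle inequality: |a − b| < c < a + b
|a − b| = |15.4 − 13.8| = 1.6
a + b = 15.4 + 13.8 = 29.2

1.6 < c < 29.2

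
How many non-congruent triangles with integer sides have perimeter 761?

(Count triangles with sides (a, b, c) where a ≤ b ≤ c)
Let a ≤ b ≤ c with a + b + c = 761. The only binding inequality is a + b > c, i.e. 761 − c > c, so c < 761/2; and c ≥ 761/3 since c is the largest side.
So 254 ≤ c ≤ 380. For each c, b runs from ⌈(761 − c)/2⌉ up to c (then a = 761 − b − c satisfies 1 ≤ a ≤ b automatically), giving c − ⌈(761 − c)/2⌉ + 1 choices.
Summing over c: 1 + 3 + 4 + 6 + … + 189 + 190  (127 terms, c = 254, …, 380) = 12160
Check (closed form: nearest integer to p²/48 for even p, (p+3)²/48 for odd p): (761+3)²/48 = 764²/48 = 583696/48 ≈ 12160.33 → 12160

12160 triangles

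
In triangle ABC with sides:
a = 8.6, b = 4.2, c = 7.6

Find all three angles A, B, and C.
Law of cosines for each angle (a² = 73.96, b² = 17.64, c² = 57.76):
cos(A) = (b² + c² − a²)/(2bc) = (17.64 + 57.76 − 73.96)/(2·4.2·7.6) = 1.44/63.84 ≈ 0.0225564  ⇒  A ≈ 88.7075°
cos(B) = (a² + c² − b²)/(2ac) = (73.96 + 57.76 − 17.64)/(2·8.6·7.6) = 114.08/130.72 ≈ 0.872705  ⇒  B ≈ 29.2255°
cos(C) = (a² + b² − c²)/(2ab) = (73.96 + 17.64 − 57.76)/(2·8.6·4.2) = 33.84/72.24 ≈ 0.468439  ⇒  C ≈ 62.067°
Check: A + B + C ≈ 180°

A = 88.71°, B = 29.23°, C = 62.07°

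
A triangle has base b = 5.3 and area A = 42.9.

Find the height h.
A = ½·b·h  ⇒  h = 2A/b = 2·42.9/5.3 = 85.8/5.3 ≈ 16.1887

h = 16.19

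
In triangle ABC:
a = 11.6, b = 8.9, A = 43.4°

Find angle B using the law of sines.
a/sin(A) = b/sin(B)  ⇒  sin(B) = b·sin(A)/a = 8.9·sin(43.4°)/11.6
sin(43.4°) ≈ 0.687088
sin(B) ≈ 8.9·0.687088/11.6 ≈ 6.11508/11.6 ≈ 0.527162
B = arcsin(0.527162) ≈ 31.8139°
(Since b ≤ a we need B ≤ A, so the obtuse alternative 180° − 31.8139° ≈ 148.186° is rejected.)

B = 31.81°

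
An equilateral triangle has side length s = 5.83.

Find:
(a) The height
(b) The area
(a) The height splits the triangle into two 30-60-90 halves: h = s·√3/2 = 5.83·1.73205/2 ≈ 10.0979/2 ≈ 5.04893
(b) Area = (√3/4)·s² = (√3/4)·5.83² = (√3/4)·33.9889 ≈ 0.433013·33.9889 ≈ 14.7176

Height = 5.049, Area = 14.72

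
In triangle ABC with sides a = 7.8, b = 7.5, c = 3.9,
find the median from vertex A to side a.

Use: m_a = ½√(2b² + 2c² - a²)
m_a = ½√(2·7.5² + 2·3.9² − 7.8²) = ½√(2·56.25 + 2·15.21 − 60.84) = ½√(112.5 + 30.42 − 60.84) = ½√82.08
√82.08 ≈ 9.0598, so m_a ≈ 4.5299

m_a = 4.53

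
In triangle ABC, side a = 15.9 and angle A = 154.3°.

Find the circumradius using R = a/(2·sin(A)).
R = a/(2·sin(A)) = 15.9/(2·sin(154.3°))
sin(154.3°) ≈ 0.433659
R ≈ 15.9/(2·0.433659) = 15.9/0.867318 ≈ 18.3324

R = 18.33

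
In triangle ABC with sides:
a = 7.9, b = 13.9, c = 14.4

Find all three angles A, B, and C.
Law of cosines for each angle (a² = 62.41, b² = 193.21, c² = 207.36):
cos(A) = (b² + c² − a²)/(2bc) = (193.21 + 207.36 − 62.41)/(2·13.9·14.4) = 338.16/400.32 ≈ 0.844724  ⇒  A ≈ 32.3576°
cos(B) = (a² + c² − b²)/(2ac) = (62.41 + 207.36 − 193.21)/(2·7.9·14.4) = 76.56/227.52 ≈ 0.336498  ⇒  B ≈ 70.3364°
cos(C) = (a² + b² − c²)/(2ab) = (62.41 + 193.21 − 207.36)/(2·7.9·13.9) = 48.26/219.62 ≈ 0.219743  ⇒  C ≈ 77.3061°
Check: A + B + C ≈ 180°

A = 32.36°, B = 70.34°, C = 77.31°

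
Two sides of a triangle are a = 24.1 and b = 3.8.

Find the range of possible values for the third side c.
Triangle inequality: |a − b| < c < a + b
|a − b| = |24.1 − 3.8| = 20.3
a + b = 24.1 + 3.8 = 27.9

20.3 < c < 27.9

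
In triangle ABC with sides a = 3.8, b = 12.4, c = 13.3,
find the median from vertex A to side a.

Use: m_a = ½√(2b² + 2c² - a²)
m_a = ½√(2·12.4² + 2·13.3² − 3.8²) = ½√(2·153.76 + 2·176.89 − 14.44) = ½√(307.52 + 353.78 − 14.44) = ½√646.86
√646.86 ≈ 25.4334, so m_a ≈ 12.7167

m_a = 12.72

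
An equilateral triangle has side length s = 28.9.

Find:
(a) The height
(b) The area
(a) The height splits the triangle into two 30-60-90 halves: h = s·√3/2 = 28.9·1.73205/2 ≈ 50.0563/2 ≈ 25.0281
(b) Area = (√3/4)·s² = (√3/4)·28.9² = (√3/4)·835.21 ≈ 0.433013·835.21 ≈ 361.657

Height = 25.03, Area = 361.7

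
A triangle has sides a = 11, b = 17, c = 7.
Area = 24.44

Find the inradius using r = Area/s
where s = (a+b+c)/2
s = (11 + 17 + 7)/2 = 35/2 = 17.5
r = Area/s = 24.44/17.5 ≈ 1.39657

r = 1.397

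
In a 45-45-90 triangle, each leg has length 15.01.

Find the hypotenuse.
In a 45-45-90 triangle the sides are in ratio 1 : 1 : √2, so hypotenuse = leg·√2.
Hypotenuse = 15.01·√2 ≈ 15.01·1.41421 ≈ 21.2273

Hypotenuse = 15.01√2 = 21.23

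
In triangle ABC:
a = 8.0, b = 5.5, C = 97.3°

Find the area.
Two sides and the included angle (SAS): A = ½·a·b·sin(C) = ½·8.0·5.5·sin(97.3°)
sin(97.3°) ≈ 0.991894
A ≈ ½·44·0.991894 = 22·0.991894 ≈ 21.8217

Area = 21.82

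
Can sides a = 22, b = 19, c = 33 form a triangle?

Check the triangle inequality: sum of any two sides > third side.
a + b vs c: 22 + 19 = 41 > 33  ✓
a + c vs b: 22 + 33 = 55 > 19  ✓
b + c vs a: 19 + 33 = 52 > 22  ✓

Yes, triangle inequality satisfied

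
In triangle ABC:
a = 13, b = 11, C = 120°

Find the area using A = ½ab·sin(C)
A = ½·a·b·sin(C) = ½·13·11·sin(120°)
sin(120°) ≈ 0.866025
A ≈ ½·143·0.866025 = 71.5·0.866025 ≈ 61.9208

Area = 61.92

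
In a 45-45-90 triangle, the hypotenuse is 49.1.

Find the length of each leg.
In a 45-45-90 triangle hypotenuse = leg·√2, so leg = hypotenuse/√2.
Leg = 49.1/√2 ≈ 49.1/1.41421 ≈ 34.7189

Each leg = 34.72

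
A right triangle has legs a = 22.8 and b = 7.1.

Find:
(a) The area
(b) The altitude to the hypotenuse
(a) The legs are perpendicular, so Area = ½·a·b = ½·22.8·7.1 = ½·161.88 = 80.94
(b) Hypotenuse c = √(a² + b²) = √(519.84 + 50.41) = √570.25 ≈ 23.8799
    Area = ½·c·h_c  ⇒  h_c = 2·Area/c = 161.88/23.8799 ≈ 6.77892

Area = 80.94, h_c = 6.779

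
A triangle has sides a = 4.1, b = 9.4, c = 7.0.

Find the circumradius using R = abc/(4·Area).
First find the area with Heron's formula.
s = (4.1 + 9.4 + 7.0)/2 = 10.25
Area = √(s(s−a)(s−b)(s−c)) = √(10.25·6.15·0.85·3.25) ≈ √174.141 ≈ 13.1963
abc = 4.1·9.4·7.0 = 269.78
R = abc/(4·Area) ≈ 269.78/(4·13.1963) = 269.78/52.785 ≈ 5.11092

R = 5.111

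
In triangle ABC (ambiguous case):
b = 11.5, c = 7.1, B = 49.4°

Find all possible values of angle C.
b/sin(B) = c/sin(C)  ⇒  sin(C) = c·sin(B)/b = 7.1·sin(49.4°)/11.5
sin(49.4°) ≈ 0.759271
sin(C) ≈ 7.1·0.759271/11.5 ≈ 5.39083/11.5 ≈ 0.468768
Candidate 1: C₁ = arcsin(0.468768) ≈ 27.9543°  →  A = 180° − 49.4° − 27.9543° ≈ 102.646° > 0, valid
Candidate 2: C₂ = 180° − C₁ ≈ 152.046°  →  A = 180° − 49.4° − 152.046° ≈ -21.4457° ≤ 0, not a valid triangle

C = 27.95° (one solution)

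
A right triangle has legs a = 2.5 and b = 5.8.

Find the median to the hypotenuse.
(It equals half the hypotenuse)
Hypotenuse c = √(a² + b²) = √(6.25 + 33.64) = √39.89 ≈ 6.31585
Median to hypotenuse = c/2 ≈ 6.31585/2 ≈ 3.15793

Median = 3.158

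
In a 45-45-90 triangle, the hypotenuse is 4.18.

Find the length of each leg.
In a 45-45-90 triangle hypotenuse = leg·√2, so leg = hypotenuse/√2.
Leg = 4.18/√2 ≈ 4.18/1.41421 ≈ 2.95571

Each leg = 2.956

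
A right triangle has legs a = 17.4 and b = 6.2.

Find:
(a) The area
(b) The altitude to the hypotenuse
(a) The legs are perpendicular, so Area = ½·a·b = ½·17.4·6.2 = ½·107.88 = 53.94
(b) Hypotenuse c = √(a² + b²) = √(302.76 + 38.44) = √341.2 ≈ 18.4716
    Area = ½·c·h_c  ⇒  h_c = 2·Area/c = 107.88/18.4716 ≈ 5.84032

Area = 53.94, h_c = 5.84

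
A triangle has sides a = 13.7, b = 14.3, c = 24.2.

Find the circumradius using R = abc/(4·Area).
First find the area with Heron's formula.
s = (13.7 + 14.3 + 24.2)/2 = 26.1
Area = √(s(s−a)(s−b)(s−c)) = √(26.1·12.4·11.8·1.9) ≈ √7256.01 ≈ 85.1822
abc = 13.7·14.3·24.2 = 4741.022
R = abc/(4·Area) ≈ 4741.022/(4·85.1822) = 4741.022/340.729 ≈ 13.9144

R = 13.91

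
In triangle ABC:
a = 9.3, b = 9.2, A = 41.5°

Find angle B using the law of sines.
a/sin(A) = b/sin(B)  ⇒  sin(B) = b·sin(A)/a = 9.2·sin(41.5°)/9.3
sin(41.5°) ≈ 0.66262
sin(B) ≈ 9.2·0.66262/9.3 ≈ 6.0961/9.3 ≈ 0.655495
B = arcsin(0.655495) ≈ 40.9572°
(Since b ≤ a we need B ≤ A, so the obtuse alternative 180° − 40.9572° ≈ 139.043° is rejected.)

B = 40.96°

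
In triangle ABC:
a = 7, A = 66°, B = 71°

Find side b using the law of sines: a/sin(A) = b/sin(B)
a/sin(A) = b/sin(B)  ⇒  b = a·sin(B)/sin(A) = 7·sin(71°)/sin(66°)
sin(71°) ≈ 0.945519, sin(66°) ≈ 0.913545
b ≈ 7·0.945519/0.913545 ≈ 6.61863/0.913545 ≈ 7.24499

b = 7.245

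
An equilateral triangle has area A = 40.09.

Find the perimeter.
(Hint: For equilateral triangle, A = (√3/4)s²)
A = (√3/4)s²  ⇒  s² = 4A/√3 = 4·40.09/√3 = 160.36/1.73205 ≈ 92.5839
s ≈ √92.5839 ≈ 9.62205
Perimeter = 3s ≈ 3·9.62205 ≈ 28.8662

Perimeter = 28.87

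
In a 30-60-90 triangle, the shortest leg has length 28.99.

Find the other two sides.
In a 30-60-90 triangle the sides are in ratio 1 : √3 : 2 (short leg : long leg : hypotenuse).
Long leg = 28.99·√3 ≈ 28.99·1.73205 ≈ 50.2122
Hypotenuse = 2·28.99 = 57.98

Long leg = 28.99√3 = 50.21, Hypotenuse = 57.98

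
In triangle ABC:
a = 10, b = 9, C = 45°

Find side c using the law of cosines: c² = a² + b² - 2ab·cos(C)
c² = 10² + 9² − 2·10·9·cos(45°)
cos(45°) ≈ 0.707107
c² ≈ 100 + 81 − 180·(0.707107) ≈ 181 − 127.279 ≈ 53.7208
c ≈ √53.7208 ≈ 7.32945

c = 7.329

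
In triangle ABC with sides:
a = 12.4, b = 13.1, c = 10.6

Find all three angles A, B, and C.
Law of cosines for each angle (a² = 153.76, b² = 171.61, c² = 112.36):
cos(A) = (b² + c² − a²)/(2bc) = (171.61 + 112.36 − 153.76)/(2·13.1·10.6) = 130.21/277.72 ≈ 0.468854  ⇒  A ≈ 62.0401°
cos(B) = (a² + c² − b²)/(2ac) = (153.76 + 112.36 − 171.61)/(2·12.4·10.6) = 94.51/262.88 ≈ 0.359518  ⇒  B ≈ 68.9294°
cos(C) = (a² + b² − c²)/(2ab) = (153.76 + 171.61 − 112.36)/(2·12.4·13.1) = 213.01/324.88 ≈ 0.655657  ⇒  C ≈ 49.0305°
Check: A + B + C ≈ 180°

A = 62.04°, B = 68.93°, C = 49.03°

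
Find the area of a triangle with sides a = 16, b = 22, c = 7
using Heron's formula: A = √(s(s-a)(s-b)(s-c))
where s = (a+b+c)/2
s = (16 + 22 + 7)/2 = 45/2 = 22.5
s − a = 6.5, s − b = 0.5, s − c = 15.5
s(s−a)(s−b)(s−c) = 22.5·6.5·0.5·15.5 = 1133.4375
Area = √1133.4375 ≈ 33.6666

s = 22.5, Area = 33.67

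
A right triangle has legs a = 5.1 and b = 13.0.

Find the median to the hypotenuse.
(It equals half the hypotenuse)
Hypotenuse c = √(a² + b²) = √(26.01 + 169) = √195.01 ≈ 13.9646
Median to hypotenuse = c/2 ≈ 13.9646/2 ≈ 6.9823

Median = 6.982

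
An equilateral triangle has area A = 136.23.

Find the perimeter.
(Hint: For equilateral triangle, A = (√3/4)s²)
A = (√3/4)s²  ⇒  s² = 4A/√3 = 4·136.23/√3 = 544.92/1.73205 ≈ 314.61
s ≈ √314.61 ≈ 17.7372
Perimeter = 3s ≈ 3·17.7372 ≈ 53.2117

Perimeter = 53.21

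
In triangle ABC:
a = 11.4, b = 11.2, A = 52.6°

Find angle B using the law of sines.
a/sin(A) = b/sin(B)  ⇒  sin(B) = b·sin(A)/a = 11.2·sin(52.6°)/11.4
sin(52.6°) ≈ 0.794415
sin(B) ≈ 11.2·0.794415/11.4 ≈ 8.89744/11.4 ≈ 0.780478
B = arcsin(0.780478) ≈ 51.3043°
(Since b ≤ a we need B ≤ A, so the obtuse alternative 180° − 51.3043° ≈ 128.696° is rejected.)

B = 51.3°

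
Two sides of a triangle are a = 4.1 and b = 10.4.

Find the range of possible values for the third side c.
Triangle inequality: |a − b| < c < a + b
|a − b| = |4.1 − 10.4| = 6.3
a + b = 4.1 + 10.4 = 14.5

6.3 < c < 14.5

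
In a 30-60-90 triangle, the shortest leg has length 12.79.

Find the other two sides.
In a 30-60-90 triangle the sides are in ratio 1 : √3 : 2 (short leg : long leg : hypotenuse).
Long leg = 12.79·√3 ≈ 12.79·1.73205 ≈ 22.1529
Hypotenuse = 2·12.79 = 25.58

Long leg = 12.79√3 = 22.15, Hypotenuse = 25.58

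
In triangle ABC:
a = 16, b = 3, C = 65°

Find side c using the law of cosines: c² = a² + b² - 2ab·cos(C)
c² = 16² + 3² − 2·16·3·cos(65°)
cos(65°) ≈ 0.422618
c² ≈ 256 + 9 − 96·(0.422618) ≈ 265 − 40.5714 ≈ 224.429
c ≈ √224.429 ≈ 14.9809

c = 14.98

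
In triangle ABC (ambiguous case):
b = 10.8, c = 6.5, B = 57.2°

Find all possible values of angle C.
b/sin(B) = c/sin(C)  ⇒  sin(C) = c·sin(B)/b = 6.5·sin(57.2°)/10.8
sin(57.2°) ≈ 0.840567
sin(C) ≈ 6.5·0.840567/10.8 ≈ 5.46368/10.8 ≈ 0.505897
Candidate 1: C₁ = arcsin(0.505897) ≈ 30.3909°  →  A = 180° − 57.2° − 30.3909° ≈ 92.4091° > 0, valid
Candidate 2: C₂ = 180° − C₁ ≈ 149.609°  →  A = 180° − 57.2° − 149.609° ≈ -26.8091° ≤ 0, not a valid triangle

C = 30.39° (one solution)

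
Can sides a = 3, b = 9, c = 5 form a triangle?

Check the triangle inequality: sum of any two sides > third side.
a + b vs c: 3 + 9 = 12 > 5  ✓
a + c vs b: 3 + 5 = 8 ≤ 9  ✗
b + c vs a: 9 + 5 = 14 > 3  ✓

No: 3 + 5 = 8 is not > 9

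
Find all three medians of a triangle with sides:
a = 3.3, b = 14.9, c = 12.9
Median formula: m_a = ½√(2b² + 2c² − a²) (and cyclically). a² = 10.89, b² = 222.01, c² = 166.41.
m_a = ½√(2·222.01 + 2·166.41 − 10.89) = ½√765.95 ≈ ½·27.6758 ≈ 13.8379
m_b = ½√(2·10.89 + 2·166.41 − 222.01) = ½√132.59 ≈ ½·11.5148 ≈ 5.75739
m_c = ½√(2·10.89 + 2·222.01 − 166.41) = ½√299.39 ≈ ½·17.3029 ≈ 8.65144

m_a = 13.84, m_b = 5.757, m_c = 8.651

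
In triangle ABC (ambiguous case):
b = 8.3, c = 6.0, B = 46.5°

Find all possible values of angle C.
b/sin(B) = c/sin(C)  ⇒  sin(C) = c·sin(B)/b = 6.0·sin(46.5°)/8.3
sin(46.5°) ≈ 0.725374
sin(C) ≈ 6.0·0.725374/8.3 ≈ 4.35225/8.3 ≈ 0.524367
Candidate 1: C₁ = arcsin(0.524367) ≈ 31.6256°  →  A = 180° − 46.5° − 31.6256° ≈ 101.874° > 0, valid
Candidate 2: C₂ = 180° − C₁ ≈ 148.374°  →  A = 180° − 46.5° − 148.374° ≈ -14.8744° ≤ 0, not a valid triangle

C = 31.63° (one solution)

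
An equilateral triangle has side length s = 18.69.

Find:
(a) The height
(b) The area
(a) The height splits the triangle into two 30-60-90 halves: h = s·√3/2 = 18.69·1.73205/2 ≈ 32.372/2 ≈ 16.186
(b) Area = (√3/4)·s² = (√3/4)·18.69² = (√3/4)·349.3161 ≈ 0.433013·349.3161 ≈ 151.258

Height = 16.19, Area = 151.3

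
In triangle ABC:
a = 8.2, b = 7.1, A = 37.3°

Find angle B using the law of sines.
a/sin(A) = b/sin(B)  ⇒  sin(B) = b·sin(A)/a = 7.1·sin(37.3°)/8.2
sin(37.3°) ≈ 0.605988
sin(B) ≈ 7.1·0.605988/8.2 ≈ 4.30252/8.2 ≈ 0.524697
B = arcsin(0.524697) ≈ 31.6479°
(Since b ≤ a we need B ≤ A, so the obtuse alternative 180° − 31.6479° ≈ 148.352° is rejected.)

B = 31.65°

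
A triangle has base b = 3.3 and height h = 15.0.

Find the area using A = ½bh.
A = ½·b·h = ½·3.3·15.0 = ½·49.5 = 24.75

Area = 24.75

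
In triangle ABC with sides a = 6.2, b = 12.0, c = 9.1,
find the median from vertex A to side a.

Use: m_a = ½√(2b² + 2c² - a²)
m_a = ½√(2·12.0² + 2·9.1² − 6.2²) = ½√(2·144 + 2·82.81 − 38.44) = ½√(288 + 165.62 − 38.44) = ½√415.18
√415.18 ≈ 20.376, so m_a ≈ 10.188

m_a = 10.19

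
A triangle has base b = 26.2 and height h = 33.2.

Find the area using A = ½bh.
A = ½·b·h = ½·26.2·33.2 = ½·869.84 = 434.92

Area = 434.92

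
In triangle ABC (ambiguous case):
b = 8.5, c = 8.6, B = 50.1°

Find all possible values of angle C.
b/sin(B) = c/sin(C)  ⇒  sin(C) = c·sin(B)/b = 8.6·sin(50.1°)/8.5
sin(50.1°) ≈ 0.767165
sin(C) ≈ 8.6·0.767165/8.5 ≈ 6.59762/8.5 ≈ 0.776191
Candidate 1: C₁ = arcsin(0.776191) ≈ 50.9131°  →  A = 180° − 50.1° − 50.9131° ≈ 78.9869° > 0, valid
Candidate 2: C₂ = 180° − C₁ ≈ 129.087°  →  A = 180° − 50.1° − 129.087° ≈ 0.813104° > 0, valid

C = 50.91° or C = 129.1° (two solutions)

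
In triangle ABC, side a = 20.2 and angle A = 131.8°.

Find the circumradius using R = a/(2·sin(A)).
R = a/(2·sin(A)) = 20.2/(2·sin(131.8°))
sin(131.8°) ≈ 0.745476
R ≈ 20.2/(2·0.745476) = 20.2/1.49095 ≈ 13.5484

R = 13.55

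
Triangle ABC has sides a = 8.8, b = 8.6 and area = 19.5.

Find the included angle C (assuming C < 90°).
Area = ½·a·b·sin(C)  ⇒  sin(C) = 2·Area/(a·b) = 2·19.5/(8.8·8.6) = 39/75.68 ≈ 0.515328
C = arcsin(0.515328) ≈ 31.0194° (taking the acute solution since C < 90°)

C = 31.02°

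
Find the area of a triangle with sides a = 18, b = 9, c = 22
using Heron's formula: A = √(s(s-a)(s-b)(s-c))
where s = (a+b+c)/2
s = (18 + 9 + 22)/2 = 49/2 = 24.5
s − a = 6.5, s − b = 15.5, s − c = 2.5
s(s−a)(s−b)(s−c) = 24.5·6.5·15.5·2.5 = 6170.9375
Area = √6170.9375 ≈ 78.5553

s = 24.5, Area = 78.56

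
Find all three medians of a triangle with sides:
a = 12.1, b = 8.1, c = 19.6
Median formula: m_a = ½√(2b² + 2c² − a²) (and cyclically). a² = 146.41, b² = 65.61, c² = 384.16.
m_a = ½√(2·65.61 + 2·384.16 − 146.41) = ½√753.13 ≈ ½·27.4432 ≈ 13.7216
m_b = ½√(2·146.41 + 2·384.16 − 65.61) = ½√995.53 ≈ ½·31.552 ≈ 15.776
m_c = ½√(2·146.41 + 2·65.61 − 384.16) = ½√39.88 ≈ ½·6.31506 ≈ 3.15753

m_a = 13.72, m_b = 15.78, m_c = 3.158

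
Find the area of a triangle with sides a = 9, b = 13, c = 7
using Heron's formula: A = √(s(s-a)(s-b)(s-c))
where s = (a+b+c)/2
s = (9 + 13 + 7)/2 = 29/2 = 14.5
s − a = 5.5, s − b = 1.5, s − c = 7.5
s(s−a)(s−b)(s−c) = 14.5·5.5·1.5·7.5 = 897.1875
Area = √897.1875 ≈ 29.9531

s = 14.5, Area = 29.95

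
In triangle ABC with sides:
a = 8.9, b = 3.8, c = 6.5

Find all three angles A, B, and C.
Law of cosines for each angle (a² = 79.21, b² = 14.44, c² = 42.25):
cos(A) = (b² + c² − a²)/(2bc) = (14.44 + 42.25 − 79.21)/(2·3.8·6.5) = -22.52/49.4 ≈ -0.45587  ⇒  A ≈ 117.121°
cos(B) = (a² + c² − b²)/(2ac) = (79.21 + 42.25 − 14.44)/(2·8.9·6.5) = 107.02/115.7 ≈ 0.924978  ⇒  B ≈ 22.3349°
cos(C) = (a² + b² − c²)/(2ab) = (79.21 + 14.44 − 42.25)/(2·8.9·3.8) = 51.4/67.64 ≈ 0.759905  ⇒  C ≈ 40.5441°
Check: A + B + C ≈ 180°

A = 117.1°, B = 22.33°, C = 40.54°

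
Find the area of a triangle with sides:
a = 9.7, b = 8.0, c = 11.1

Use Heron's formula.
s = (9.7 + 8.0 + 11.1)/2 = 28.8/2 = 14.4
s − a = 4.7, s − b = 6.4, s − c = 3.3
s(s−a)(s−b)(s−c) = 14.4·4.7·6.4·3.3 ≈ 1429.4
Area = √1429.4 ≈ 37.8074

Area = 37.81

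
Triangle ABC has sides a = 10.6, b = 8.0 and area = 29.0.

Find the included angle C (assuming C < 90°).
Area = ½·a·b·sin(C)  ⇒  sin(C) = 2·Area/(a·b) = 2·29.0/(10.6·8.0) = 58/84.8 ≈ 0.683962
C = arcsin(0.683962) ≈ 43.154° (taking the acute solution since C < 90°)

C = 43.15°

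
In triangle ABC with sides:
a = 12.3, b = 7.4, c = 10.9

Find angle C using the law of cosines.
c² = a² + b² − 2ab·cos(C)  ⇒  cos(C) = (a² + b² − c²)/(2ab)
cos(C) = (12.3² + 7.4² − 10.9²)/(2·12.3·7.4) = (151.29 + 54.76 − 118.81)/182.04 = 87.24/182.04 ≈ 0.479235
C = arccos(0.479235) ≈ 61.3645°

C = 61.36°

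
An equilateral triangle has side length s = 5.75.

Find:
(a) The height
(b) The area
(a) The height splits the triangle into two 30-60-90 halves: h = s·√3/2 = 5.75·1.73205/2 ≈ 9.95929/2 ≈ 4.97965
(b) Area = (√3/4)·s² = (√3/4)·5.75² = (√3/4)·33.0625 ≈ 0.433013·33.0625 ≈ 14.3165

Height = 4.98, Area = 14.32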